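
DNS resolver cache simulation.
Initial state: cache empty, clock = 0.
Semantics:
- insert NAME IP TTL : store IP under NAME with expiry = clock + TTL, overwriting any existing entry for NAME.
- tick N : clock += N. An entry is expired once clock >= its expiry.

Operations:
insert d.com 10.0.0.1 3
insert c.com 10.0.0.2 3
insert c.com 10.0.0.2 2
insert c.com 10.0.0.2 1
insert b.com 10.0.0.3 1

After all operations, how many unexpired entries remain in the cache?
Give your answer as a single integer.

Answer: 3

Derivation:
Op 1: insert d.com -> 10.0.0.1 (expiry=0+3=3). clock=0
Op 2: insert c.com -> 10.0.0.2 (expiry=0+3=3). clock=0
Op 3: insert c.com -> 10.0.0.2 (expiry=0+2=2). clock=0
Op 4: insert c.com -> 10.0.0.2 (expiry=0+1=1). clock=0
Op 5: insert b.com -> 10.0.0.3 (expiry=0+1=1). clock=0
Final cache (unexpired): {b.com,c.com,d.com} -> size=3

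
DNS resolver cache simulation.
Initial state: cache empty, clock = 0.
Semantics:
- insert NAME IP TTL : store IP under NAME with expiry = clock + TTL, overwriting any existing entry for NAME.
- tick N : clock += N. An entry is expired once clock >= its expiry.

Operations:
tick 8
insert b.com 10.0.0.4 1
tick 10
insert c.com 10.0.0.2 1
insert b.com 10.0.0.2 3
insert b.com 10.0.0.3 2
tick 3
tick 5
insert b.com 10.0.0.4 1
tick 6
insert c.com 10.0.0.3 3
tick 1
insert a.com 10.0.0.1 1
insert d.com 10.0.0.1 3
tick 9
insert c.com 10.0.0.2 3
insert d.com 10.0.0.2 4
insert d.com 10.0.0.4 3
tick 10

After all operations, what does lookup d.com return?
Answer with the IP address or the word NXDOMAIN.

Op 1: tick 8 -> clock=8.
Op 2: insert b.com -> 10.0.0.4 (expiry=8+1=9). clock=8
Op 3: tick 10 -> clock=18. purged={b.com}
Op 4: insert c.com -> 10.0.0.2 (expiry=18+1=19). clock=18
Op 5: insert b.com -> 10.0.0.2 (expiry=18+3=21). clock=18
Op 6: insert b.com -> 10.0.0.3 (expiry=18+2=20). clock=18
Op 7: tick 3 -> clock=21. purged={b.com,c.com}
Op 8: tick 5 -> clock=26.
Op 9: insert b.com -> 10.0.0.4 (expiry=26+1=27). clock=26
Op 10: tick 6 -> clock=32. purged={b.com}
Op 11: insert c.com -> 10.0.0.3 (expiry=32+3=35). clock=32
Op 12: tick 1 -> clock=33.
Op 13: insert a.com -> 10.0.0.1 (expiry=33+1=34). clock=33
Op 14: insert d.com -> 10.0.0.1 (expiry=33+3=36). clock=33
Op 15: tick 9 -> clock=42. purged={a.com,c.com,d.com}
Op 16: insert c.com -> 10.0.0.2 (expiry=42+3=45). clock=42
Op 17: insert d.com -> 10.0.0.2 (expiry=42+4=46). clock=42
Op 18: insert d.com -> 10.0.0.4 (expiry=42+3=45). clock=42
Op 19: tick 10 -> clock=52. purged={c.com,d.com}
lookup d.com: not in cache (expired or never inserted)

Answer: NXDOMAIN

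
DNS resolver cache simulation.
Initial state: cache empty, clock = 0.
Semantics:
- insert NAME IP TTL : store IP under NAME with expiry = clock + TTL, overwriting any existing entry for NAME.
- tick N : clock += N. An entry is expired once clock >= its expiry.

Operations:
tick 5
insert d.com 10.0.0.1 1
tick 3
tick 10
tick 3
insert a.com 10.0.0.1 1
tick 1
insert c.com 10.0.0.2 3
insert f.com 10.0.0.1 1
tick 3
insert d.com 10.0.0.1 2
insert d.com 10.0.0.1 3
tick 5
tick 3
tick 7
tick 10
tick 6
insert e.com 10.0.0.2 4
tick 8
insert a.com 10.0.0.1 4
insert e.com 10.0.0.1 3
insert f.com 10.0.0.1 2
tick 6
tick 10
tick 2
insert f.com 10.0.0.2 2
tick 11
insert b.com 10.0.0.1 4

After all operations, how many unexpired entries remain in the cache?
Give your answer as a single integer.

Op 1: tick 5 -> clock=5.
Op 2: insert d.com -> 10.0.0.1 (expiry=5+1=6). clock=5
Op 3: tick 3 -> clock=8. purged={d.com}
Op 4: tick 10 -> clock=18.
Op 5: tick 3 -> clock=21.
Op 6: insert a.com -> 10.0.0.1 (expiry=21+1=22). clock=21
Op 7: tick 1 -> clock=22. purged={a.com}
Op 8: insert c.com -> 10.0.0.2 (expiry=22+3=25). clock=22
Op 9: insert f.com -> 10.0.0.1 (expiry=22+1=23). clock=22
Op 10: tick 3 -> clock=25. purged={c.com,f.com}
Op 11: insert d.com -> 10.0.0.1 (expiry=25+2=27). clock=25
Op 12: insert d.com -> 10.0.0.1 (expiry=25+3=28). clock=25
Op 13: tick 5 -> clock=30. purged={d.com}
Op 14: tick 3 -> clock=33.
Op 15: tick 7 -> clock=40.
Op 16: tick 10 -> clock=50.
Op 17: tick 6 -> clock=56.
Op 18: insert e.com -> 10.0.0.2 (expiry=56+4=60). clock=56
Op 19: tick 8 -> clock=64. purged={e.com}
Op 20: insert a.com -> 10.0.0.1 (expiry=64+4=68). clock=64
Op 21: insert e.com -> 10.0.0.1 (expiry=64+3=67). clock=64
Op 22: insert f.com -> 10.0.0.1 (expiry=64+2=66). clock=64
Op 23: tick 6 -> clock=70. purged={a.com,e.com,f.com}
Op 24: tick 10 -> clock=80.
Op 25: tick 2 -> clock=82.
Op 26: insert f.com -> 10.0.0.2 (expiry=82+2=84). clock=82
Op 27: tick 11 -> clock=93. purged={f.com}
Op 28: insert b.com -> 10.0.0.1 (expiry=93+4=97). clock=93
Final cache (unexpired): {b.com} -> size=1

Answer: 1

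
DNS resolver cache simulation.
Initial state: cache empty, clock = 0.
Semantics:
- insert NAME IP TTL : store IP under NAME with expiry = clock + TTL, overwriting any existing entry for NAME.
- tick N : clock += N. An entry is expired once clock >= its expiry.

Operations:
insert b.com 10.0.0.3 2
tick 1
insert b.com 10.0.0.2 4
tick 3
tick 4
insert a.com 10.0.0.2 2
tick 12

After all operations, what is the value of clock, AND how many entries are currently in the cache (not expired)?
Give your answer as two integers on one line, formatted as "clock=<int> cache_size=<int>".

Op 1: insert b.com -> 10.0.0.3 (expiry=0+2=2). clock=0
Op 2: tick 1 -> clock=1.
Op 3: insert b.com -> 10.0.0.2 (expiry=1+4=5). clock=1
Op 4: tick 3 -> clock=4.
Op 5: tick 4 -> clock=8. purged={b.com}
Op 6: insert a.com -> 10.0.0.2 (expiry=8+2=10). clock=8
Op 7: tick 12 -> clock=20. purged={a.com}
Final clock = 20
Final cache (unexpired): {} -> size=0

Answer: clock=20 cache_size=0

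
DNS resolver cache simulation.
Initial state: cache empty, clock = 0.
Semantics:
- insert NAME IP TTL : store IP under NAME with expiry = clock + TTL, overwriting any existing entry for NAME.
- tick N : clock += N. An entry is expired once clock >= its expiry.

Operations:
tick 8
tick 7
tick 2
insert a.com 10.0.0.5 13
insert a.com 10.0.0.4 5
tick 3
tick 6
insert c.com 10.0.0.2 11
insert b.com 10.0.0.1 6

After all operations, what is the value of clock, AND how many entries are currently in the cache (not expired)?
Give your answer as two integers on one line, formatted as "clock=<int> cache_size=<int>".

Op 1: tick 8 -> clock=8.
Op 2: tick 7 -> clock=15.
Op 3: tick 2 -> clock=17.
Op 4: insert a.com -> 10.0.0.5 (expiry=17+13=30). clock=17
Op 5: insert a.com -> 10.0.0.4 (expiry=17+5=22). clock=17
Op 6: tick 3 -> clock=20.
Op 7: tick 6 -> clock=26. purged={a.com}
Op 8: insert c.com -> 10.0.0.2 (expiry=26+11=37). clock=26
Op 9: insert b.com -> 10.0.0.1 (expiry=26+6=32). clock=26
Final clock = 26
Final cache (unexpired): {b.com,c.com} -> size=2

Answer: clock=26 cache_size=2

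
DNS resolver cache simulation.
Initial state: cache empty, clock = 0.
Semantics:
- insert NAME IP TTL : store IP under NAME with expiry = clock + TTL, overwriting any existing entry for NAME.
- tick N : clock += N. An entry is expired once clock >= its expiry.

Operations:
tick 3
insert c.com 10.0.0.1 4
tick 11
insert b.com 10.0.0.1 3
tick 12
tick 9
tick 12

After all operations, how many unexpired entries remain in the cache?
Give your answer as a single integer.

Answer: 0

Derivation:
Op 1: tick 3 -> clock=3.
Op 2: insert c.com -> 10.0.0.1 (expiry=3+4=7). clock=3
Op 3: tick 11 -> clock=14. purged={c.com}
Op 4: insert b.com -> 10.0.0.1 (expiry=14+3=17). clock=14
Op 5: tick 12 -> clock=26. purged={b.com}
Op 6: tick 9 -> clock=35.
Op 7: tick 12 -> clock=47.
Final cache (unexpired): {} -> size=0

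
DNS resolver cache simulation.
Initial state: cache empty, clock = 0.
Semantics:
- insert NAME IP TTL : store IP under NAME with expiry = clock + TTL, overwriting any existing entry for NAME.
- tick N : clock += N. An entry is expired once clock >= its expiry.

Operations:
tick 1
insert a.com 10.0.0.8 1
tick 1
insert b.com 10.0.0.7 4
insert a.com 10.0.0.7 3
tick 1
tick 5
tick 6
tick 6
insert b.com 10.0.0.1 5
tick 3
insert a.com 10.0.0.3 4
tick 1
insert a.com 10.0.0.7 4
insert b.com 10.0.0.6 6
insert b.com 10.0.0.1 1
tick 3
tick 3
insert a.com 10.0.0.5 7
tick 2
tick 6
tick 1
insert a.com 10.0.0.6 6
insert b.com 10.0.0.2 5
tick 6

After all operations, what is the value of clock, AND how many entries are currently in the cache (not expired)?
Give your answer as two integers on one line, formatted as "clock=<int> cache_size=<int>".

Answer: clock=45 cache_size=0

Derivation:
Op 1: tick 1 -> clock=1.
Op 2: insert a.com -> 10.0.0.8 (expiry=1+1=2). clock=1
Op 3: tick 1 -> clock=2. purged={a.com}
Op 4: insert b.com -> 10.0.0.7 (expiry=2+4=6). clock=2
Op 5: insert a.com -> 10.0.0.7 (expiry=2+3=5). clock=2
Op 6: tick 1 -> clock=3.
Op 7: tick 5 -> clock=8. purged={a.com,b.com}
Op 8: tick 6 -> clock=14.
Op 9: tick 6 -> clock=20.
Op 10: insert b.com -> 10.0.0.1 (expiry=20+5=25). clock=20
Op 11: tick 3 -> clock=23.
Op 12: insert a.com -> 10.0.0.3 (expiry=23+4=27). clock=23
Op 13: tick 1 -> clock=24.
Op 14: insert a.com -> 10.0.0.7 (expiry=24+4=28). clock=24
Op 15: insert b.com -> 10.0.0.6 (expiry=24+6=30). clock=24
Op 16: insert b.com -> 10.0.0.1 (expiry=24+1=25). clock=24
Op 17: tick 3 -> clock=27. purged={b.com}
Op 18: tick 3 -> clock=30. purged={a.com}
Op 19: insert a.com -> 10.0.0.5 (expiry=30+7=37). clock=30
Op 20: tick 2 -> clock=32.
Op 21: tick 6 -> clock=38. purged={a.com}
Op 22: tick 1 -> clock=39.
Op 23: insert a.com -> 10.0.0.6 (expiry=39+6=45). clock=39
Op 24: insert b.com -> 10.0.0.2 (expiry=39+5=44). clock=39
Op 25: tick 6 -> clock=45. purged={a.com,b.com}
Final clock = 45
Final cache (unexpired): {} -> size=0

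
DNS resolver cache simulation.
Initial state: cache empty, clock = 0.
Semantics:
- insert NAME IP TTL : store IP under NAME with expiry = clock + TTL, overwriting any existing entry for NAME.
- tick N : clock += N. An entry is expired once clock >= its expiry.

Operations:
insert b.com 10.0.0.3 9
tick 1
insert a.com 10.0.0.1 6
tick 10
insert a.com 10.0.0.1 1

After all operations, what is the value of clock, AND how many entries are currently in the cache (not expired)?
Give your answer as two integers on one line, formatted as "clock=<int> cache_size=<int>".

Op 1: insert b.com -> 10.0.0.3 (expiry=0+9=9). clock=0
Op 2: tick 1 -> clock=1.
Op 3: insert a.com -> 10.0.0.1 (expiry=1+6=7). clock=1
Op 4: tick 10 -> clock=11. purged={a.com,b.com}
Op 5: insert a.com -> 10.0.0.1 (expiry=11+1=12). clock=11
Final clock = 11
Final cache (unexpired): {a.com} -> size=1

Answer: clock=11 cache_size=1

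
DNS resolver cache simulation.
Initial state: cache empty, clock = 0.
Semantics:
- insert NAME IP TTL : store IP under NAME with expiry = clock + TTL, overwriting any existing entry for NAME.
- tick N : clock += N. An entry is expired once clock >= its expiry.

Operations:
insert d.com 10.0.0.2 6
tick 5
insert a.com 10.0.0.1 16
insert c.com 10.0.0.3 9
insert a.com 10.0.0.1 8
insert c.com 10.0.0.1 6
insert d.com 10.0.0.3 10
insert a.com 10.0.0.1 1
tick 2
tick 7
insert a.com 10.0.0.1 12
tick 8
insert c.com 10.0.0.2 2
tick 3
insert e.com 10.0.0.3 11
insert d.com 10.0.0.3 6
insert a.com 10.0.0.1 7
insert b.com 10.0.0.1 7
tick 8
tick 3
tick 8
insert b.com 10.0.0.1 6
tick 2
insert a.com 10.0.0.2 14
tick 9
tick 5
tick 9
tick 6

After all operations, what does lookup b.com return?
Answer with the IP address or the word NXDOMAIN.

Op 1: insert d.com -> 10.0.0.2 (expiry=0+6=6). clock=0
Op 2: tick 5 -> clock=5.
Op 3: insert a.com -> 10.0.0.1 (expiry=5+16=21). clock=5
Op 4: insert c.com -> 10.0.0.3 (expiry=5+9=14). clock=5
Op 5: insert a.com -> 10.0.0.1 (expiry=5+8=13). clock=5
Op 6: insert c.com -> 10.0.0.1 (expiry=5+6=11). clock=5
Op 7: insert d.com -> 10.0.0.3 (expiry=5+10=15). clock=5
Op 8: insert a.com -> 10.0.0.1 (expiry=5+1=6). clock=5
Op 9: tick 2 -> clock=7. purged={a.com}
Op 10: tick 7 -> clock=14. purged={c.com}
Op 11: insert a.com -> 10.0.0.1 (expiry=14+12=26). clock=14
Op 12: tick 8 -> clock=22. purged={d.com}
Op 13: insert c.com -> 10.0.0.2 (expiry=22+2=24). clock=22
Op 14: tick 3 -> clock=25. purged={c.com}
Op 15: insert e.com -> 10.0.0.3 (expiry=25+11=36). clock=25
Op 16: insert d.com -> 10.0.0.3 (expiry=25+6=31). clock=25
Op 17: insert a.com -> 10.0.0.1 (expiry=25+7=32). clock=25
Op 18: insert b.com -> 10.0.0.1 (expiry=25+7=32). clock=25
Op 19: tick 8 -> clock=33. purged={a.com,b.com,d.com}
Op 20: tick 3 -> clock=36. purged={e.com}
Op 21: tick 8 -> clock=44.
Op 22: insert b.com -> 10.0.0.1 (expiry=44+6=50). clock=44
Op 23: tick 2 -> clock=46.
Op 24: insert a.com -> 10.0.0.2 (expiry=46+14=60). clock=46
Op 25: tick 9 -> clock=55. purged={b.com}
Op 26: tick 5 -> clock=60. purged={a.com}
Op 27: tick 9 -> clock=69.
Op 28: tick 6 -> clock=75.
lookup b.com: not in cache (expired or never inserted)

Answer: NXDOMAIN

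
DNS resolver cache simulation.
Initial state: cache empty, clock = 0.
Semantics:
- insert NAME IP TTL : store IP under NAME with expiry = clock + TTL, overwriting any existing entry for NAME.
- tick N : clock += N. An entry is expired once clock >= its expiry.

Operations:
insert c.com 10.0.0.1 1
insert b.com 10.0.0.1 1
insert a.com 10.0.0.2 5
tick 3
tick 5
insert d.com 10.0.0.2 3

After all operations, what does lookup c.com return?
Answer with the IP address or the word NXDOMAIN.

Op 1: insert c.com -> 10.0.0.1 (expiry=0+1=1). clock=0
Op 2: insert b.com -> 10.0.0.1 (expiry=0+1=1). clock=0
Op 3: insert a.com -> 10.0.0.2 (expiry=0+5=5). clock=0
Op 4: tick 3 -> clock=3. purged={b.com,c.com}
Op 5: tick 5 -> clock=8. purged={a.com}
Op 6: insert d.com -> 10.0.0.2 (expiry=8+3=11). clock=8
lookup c.com: not in cache (expired or never inserted)

Answer: NXDOMAIN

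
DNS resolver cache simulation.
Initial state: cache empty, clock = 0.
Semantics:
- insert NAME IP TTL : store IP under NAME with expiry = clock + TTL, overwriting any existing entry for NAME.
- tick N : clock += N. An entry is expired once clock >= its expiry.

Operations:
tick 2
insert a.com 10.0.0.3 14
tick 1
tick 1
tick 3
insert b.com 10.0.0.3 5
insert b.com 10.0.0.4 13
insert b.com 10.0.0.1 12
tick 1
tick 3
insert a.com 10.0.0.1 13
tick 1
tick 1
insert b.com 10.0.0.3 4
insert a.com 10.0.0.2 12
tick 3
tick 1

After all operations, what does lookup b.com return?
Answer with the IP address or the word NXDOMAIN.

Answer: NXDOMAIN

Derivation:
Op 1: tick 2 -> clock=2.
Op 2: insert a.com -> 10.0.0.3 (expiry=2+14=16). clock=2
Op 3: tick 1 -> clock=3.
Op 4: tick 1 -> clock=4.
Op 5: tick 3 -> clock=7.
Op 6: insert b.com -> 10.0.0.3 (expiry=7+5=12). clock=7
Op 7: insert b.com -> 10.0.0.4 (expiry=7+13=20). clock=7
Op 8: insert b.com -> 10.0.0.1 (expiry=7+12=19). clock=7
Op 9: tick 1 -> clock=8.
Op 10: tick 3 -> clock=11.
Op 11: insert a.com -> 10.0.0.1 (expiry=11+13=24). clock=11
Op 12: tick 1 -> clock=12.
Op 13: tick 1 -> clock=13.
Op 14: insert b.com -> 10.0.0.3 (expiry=13+4=17). clock=13
Op 15: insert a.com -> 10.0.0.2 (expiry=13+12=25). clock=13
Op 16: tick 3 -> clock=16.
Op 17: tick 1 -> clock=17. purged={b.com}
lookup b.com: not in cache (expired or never inserted)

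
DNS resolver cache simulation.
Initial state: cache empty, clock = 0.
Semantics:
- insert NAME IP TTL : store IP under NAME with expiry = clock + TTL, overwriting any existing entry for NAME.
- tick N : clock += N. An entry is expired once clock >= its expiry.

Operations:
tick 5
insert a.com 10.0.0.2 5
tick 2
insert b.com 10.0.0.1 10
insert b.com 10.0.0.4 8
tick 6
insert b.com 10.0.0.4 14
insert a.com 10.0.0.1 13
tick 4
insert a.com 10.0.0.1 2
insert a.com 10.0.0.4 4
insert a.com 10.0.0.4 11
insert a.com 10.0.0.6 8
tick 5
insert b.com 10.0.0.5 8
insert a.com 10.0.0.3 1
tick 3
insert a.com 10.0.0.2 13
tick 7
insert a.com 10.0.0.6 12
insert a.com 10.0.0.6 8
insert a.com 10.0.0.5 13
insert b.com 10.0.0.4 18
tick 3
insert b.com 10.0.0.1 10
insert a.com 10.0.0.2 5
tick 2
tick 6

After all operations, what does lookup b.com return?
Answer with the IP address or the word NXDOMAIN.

Answer: 10.0.0.1

Derivation:
Op 1: tick 5 -> clock=5.
Op 2: insert a.com -> 10.0.0.2 (expiry=5+5=10). clock=5
Op 3: tick 2 -> clock=7.
Op 4: insert b.com -> 10.0.0.1 (expiry=7+10=17). clock=7
Op 5: insert b.com -> 10.0.0.4 (expiry=7+8=15). clock=7
Op 6: tick 6 -> clock=13. purged={a.com}
Op 7: insert b.com -> 10.0.0.4 (expiry=13+14=27). clock=13
Op 8: insert a.com -> 10.0.0.1 (expiry=13+13=26). clock=13
Op 9: tick 4 -> clock=17.
Op 10: insert a.com -> 10.0.0.1 (expiry=17+2=19). clock=17
Op 11: insert a.com -> 10.0.0.4 (expiry=17+4=21). clock=17
Op 12: insert a.com -> 10.0.0.4 (expiry=17+11=28). clock=17
Op 13: insert a.com -> 10.0.0.6 (expiry=17+8=25). clock=17
Op 14: tick 5 -> clock=22.
Op 15: insert b.com -> 10.0.0.5 (expiry=22+8=30). clock=22
Op 16: insert a.com -> 10.0.0.3 (expiry=22+1=23). clock=22
Op 17: tick 3 -> clock=25. purged={a.com}
Op 18: insert a.com -> 10.0.0.2 (expiry=25+13=38). clock=25
Op 19: tick 7 -> clock=32. purged={b.com}
Op 20: insert a.com -> 10.0.0.6 (expiry=32+12=44). clock=32
Op 21: insert a.com -> 10.0.0.6 (expiry=32+8=40). clock=32
Op 22: insert a.com -> 10.0.0.5 (expiry=32+13=45). clock=32
Op 23: insert b.com -> 10.0.0.4 (expiry=32+18=50). clock=32
Op 24: tick 3 -> clock=35.
Op 25: insert b.com -> 10.0.0.1 (expiry=35+10=45). clock=35
Op 26: insert a.com -> 10.0.0.2 (expiry=35+5=40). clock=35
Op 27: tick 2 -> clock=37.
Op 28: tick 6 -> clock=43. purged={a.com}
lookup b.com: present, ip=10.0.0.1 expiry=45 > clock=43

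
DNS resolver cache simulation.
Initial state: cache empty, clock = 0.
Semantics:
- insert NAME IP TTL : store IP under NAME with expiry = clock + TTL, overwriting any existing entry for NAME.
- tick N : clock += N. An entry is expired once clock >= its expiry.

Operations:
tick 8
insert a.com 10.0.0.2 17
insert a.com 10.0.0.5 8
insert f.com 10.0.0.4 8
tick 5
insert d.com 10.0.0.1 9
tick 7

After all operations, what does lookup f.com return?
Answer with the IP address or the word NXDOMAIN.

Op 1: tick 8 -> clock=8.
Op 2: insert a.com -> 10.0.0.2 (expiry=8+17=25). clock=8
Op 3: insert a.com -> 10.0.0.5 (expiry=8+8=16). clock=8
Op 4: insert f.com -> 10.0.0.4 (expiry=8+8=16). clock=8
Op 5: tick 5 -> clock=13.
Op 6: insert d.com -> 10.0.0.1 (expiry=13+9=22). clock=13
Op 7: tick 7 -> clock=20. purged={a.com,f.com}
lookup f.com: not in cache (expired or never inserted)

Answer: NXDOMAIN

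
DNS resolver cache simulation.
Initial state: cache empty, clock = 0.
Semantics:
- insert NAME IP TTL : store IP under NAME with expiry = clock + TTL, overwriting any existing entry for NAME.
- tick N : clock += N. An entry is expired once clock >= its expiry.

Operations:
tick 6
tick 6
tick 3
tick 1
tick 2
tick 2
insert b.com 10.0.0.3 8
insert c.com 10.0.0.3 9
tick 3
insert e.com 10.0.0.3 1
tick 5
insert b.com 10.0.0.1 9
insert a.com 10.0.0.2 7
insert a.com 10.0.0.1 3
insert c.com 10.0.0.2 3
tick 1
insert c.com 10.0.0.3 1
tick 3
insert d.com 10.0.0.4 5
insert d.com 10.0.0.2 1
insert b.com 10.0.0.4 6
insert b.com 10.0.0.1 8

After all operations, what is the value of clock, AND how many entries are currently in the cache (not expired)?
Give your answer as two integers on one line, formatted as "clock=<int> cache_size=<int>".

Op 1: tick 6 -> clock=6.
Op 2: tick 6 -> clock=12.
Op 3: tick 3 -> clock=15.
Op 4: tick 1 -> clock=16.
Op 5: tick 2 -> clock=18.
Op 6: tick 2 -> clock=20.
Op 7: insert b.com -> 10.0.0.3 (expiry=20+8=28). clock=20
Op 8: insert c.com -> 10.0.0.3 (expiry=20+9=29). clock=20
Op 9: tick 3 -> clock=23.
Op 10: insert e.com -> 10.0.0.3 (expiry=23+1=24). clock=23
Op 11: tick 5 -> clock=28. purged={b.com,e.com}
Op 12: insert b.com -> 10.0.0.1 (expiry=28+9=37). clock=28
Op 13: insert a.com -> 10.0.0.2 (expiry=28+7=35). clock=28
Op 14: insert a.com -> 10.0.0.1 (expiry=28+3=31). clock=28
Op 15: insert c.com -> 10.0.0.2 (expiry=28+3=31). clock=28
Op 16: tick 1 -> clock=29.
Op 17: insert c.com -> 10.0.0.3 (expiry=29+1=30). clock=29
Op 18: tick 3 -> clock=32. purged={a.com,c.com}
Op 19: insert d.com -> 10.0.0.4 (expiry=32+5=37). clock=32
Op 20: insert d.com -> 10.0.0.2 (expiry=32+1=33). clock=32
Op 21: insert b.com -> 10.0.0.4 (expiry=32+6=38). clock=32
Op 22: insert b.com -> 10.0.0.1 (expiry=32+8=40). clock=32
Final clock = 32
Final cache (unexpired): {b.com,d.com} -> size=2

Answer: clock=32 cache_size=2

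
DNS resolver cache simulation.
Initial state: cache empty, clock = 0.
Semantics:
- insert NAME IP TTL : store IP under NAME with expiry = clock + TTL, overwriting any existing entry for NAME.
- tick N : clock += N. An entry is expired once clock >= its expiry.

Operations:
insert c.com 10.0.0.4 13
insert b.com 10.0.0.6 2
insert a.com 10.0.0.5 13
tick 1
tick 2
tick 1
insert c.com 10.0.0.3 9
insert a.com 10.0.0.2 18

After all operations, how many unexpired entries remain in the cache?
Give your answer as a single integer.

Answer: 2

Derivation:
Op 1: insert c.com -> 10.0.0.4 (expiry=0+13=13). clock=0
Op 2: insert b.com -> 10.0.0.6 (expiry=0+2=2). clock=0
Op 3: insert a.com -> 10.0.0.5 (expiry=0+13=13). clock=0
Op 4: tick 1 -> clock=1.
Op 5: tick 2 -> clock=3. purged={b.com}
Op 6: tick 1 -> clock=4.
Op 7: insert c.com -> 10.0.0.3 (expiry=4+9=13). clock=4
Op 8: insert a.com -> 10.0.0.2 (expiry=4+18=22). clock=4
Final cache (unexpired): {a.com,c.com} -> size=2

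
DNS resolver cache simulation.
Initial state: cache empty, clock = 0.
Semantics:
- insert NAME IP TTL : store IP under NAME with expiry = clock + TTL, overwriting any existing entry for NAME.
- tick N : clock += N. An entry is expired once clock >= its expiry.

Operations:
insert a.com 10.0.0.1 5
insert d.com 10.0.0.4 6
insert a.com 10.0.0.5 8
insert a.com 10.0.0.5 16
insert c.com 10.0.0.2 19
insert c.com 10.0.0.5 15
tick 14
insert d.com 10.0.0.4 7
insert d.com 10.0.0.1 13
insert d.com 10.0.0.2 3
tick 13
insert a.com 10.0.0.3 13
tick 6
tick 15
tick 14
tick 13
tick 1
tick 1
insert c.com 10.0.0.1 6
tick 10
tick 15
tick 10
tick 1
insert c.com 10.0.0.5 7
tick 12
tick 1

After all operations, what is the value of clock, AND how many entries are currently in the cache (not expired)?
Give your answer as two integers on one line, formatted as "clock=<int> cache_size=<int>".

Op 1: insert a.com -> 10.0.0.1 (expiry=0+5=5). clock=0
Op 2: insert d.com -> 10.0.0.4 (expiry=0+6=6). clock=0
Op 3: insert a.com -> 10.0.0.5 (expiry=0+8=8). clock=0
Op 4: insert a.com -> 10.0.0.5 (expiry=0+16=16). clock=0
Op 5: insert c.com -> 10.0.0.2 (expiry=0+19=19). clock=0
Op 6: insert c.com -> 10.0.0.5 (expiry=0+15=15). clock=0
Op 7: tick 14 -> clock=14. purged={d.com}
Op 8: insert d.com -> 10.0.0.4 (expiry=14+7=21). clock=14
Op 9: insert d.com -> 10.0.0.1 (expiry=14+13=27). clock=14
Op 10: insert d.com -> 10.0.0.2 (expiry=14+3=17). clock=14
Op 11: tick 13 -> clock=27. purged={a.com,c.com,d.com}
Op 12: insert a.com -> 10.0.0.3 (expiry=27+13=40). clock=27
Op 13: tick 6 -> clock=33.
Op 14: tick 15 -> clock=48. purged={a.com}
Op 15: tick 14 -> clock=62.
Op 16: tick 13 -> clock=75.
Op 17: tick 1 -> clock=76.
Op 18: tick 1 -> clock=77.
Op 19: insert c.com -> 10.0.0.1 (expiry=77+6=83). clock=77
Op 20: tick 10 -> clock=87. purged={c.com}
Op 21: tick 15 -> clock=102.
Op 22: tick 10 -> clock=112.
Op 23: tick 1 -> clock=113.
Op 24: insert c.com -> 10.0.0.5 (expiry=113+7=120). clock=113
Op 25: tick 12 -> clock=125. purged={c.com}
Op 26: tick 1 -> clock=126.
Final clock = 126
Final cache (unexpired): {} -> size=0

Answer: clock=126 cache_size=0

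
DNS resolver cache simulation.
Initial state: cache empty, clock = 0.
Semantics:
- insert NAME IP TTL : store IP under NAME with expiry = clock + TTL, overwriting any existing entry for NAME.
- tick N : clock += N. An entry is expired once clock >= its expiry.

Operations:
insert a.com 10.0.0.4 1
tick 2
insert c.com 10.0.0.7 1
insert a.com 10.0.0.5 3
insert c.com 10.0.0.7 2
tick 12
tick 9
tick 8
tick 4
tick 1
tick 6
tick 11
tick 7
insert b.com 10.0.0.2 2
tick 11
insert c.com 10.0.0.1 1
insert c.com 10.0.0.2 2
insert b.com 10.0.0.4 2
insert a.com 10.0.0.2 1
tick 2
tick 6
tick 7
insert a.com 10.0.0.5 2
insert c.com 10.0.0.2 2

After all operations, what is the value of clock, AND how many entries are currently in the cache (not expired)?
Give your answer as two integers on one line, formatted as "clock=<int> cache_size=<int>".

Answer: clock=86 cache_size=2

Derivation:
Op 1: insert a.com -> 10.0.0.4 (expiry=0+1=1). clock=0
Op 2: tick 2 -> clock=2. purged={a.com}
Op 3: insert c.com -> 10.0.0.7 (expiry=2+1=3). clock=2
Op 4: insert a.com -> 10.0.0.5 (expiry=2+3=5). clock=2
Op 5: insert c.com -> 10.0.0.7 (expiry=2+2=4). clock=2
Op 6: tick 12 -> clock=14. purged={a.com,c.com}
Op 7: tick 9 -> clock=23.
Op 8: tick 8 -> clock=31.
Op 9: tick 4 -> clock=35.
Op 10: tick 1 -> clock=36.
Op 11: tick 6 -> clock=42.
Op 12: tick 11 -> clock=53.
Op 13: tick 7 -> clock=60.
Op 14: insert b.com -> 10.0.0.2 (expiry=60+2=62). clock=60
Op 15: tick 11 -> clock=71. purged={b.com}
Op 16: insert c.com -> 10.0.0.1 (expiry=71+1=72). clock=71
Op 17: insert c.com -> 10.0.0.2 (expiry=71+2=73). clock=71
Op 18: insert b.com -> 10.0.0.4 (expiry=71+2=73). clock=71
Op 19: insert a.com -> 10.0.0.2 (expiry=71+1=72). clock=71
Op 20: tick 2 -> clock=73. purged={a.com,b.com,c.com}
Op 21: tick 6 -> clock=79.
Op 22: tick 7 -> clock=86.
Op 23: insert a.com -> 10.0.0.5 (expiry=86+2=88). clock=86
Op 24: insert c.com -> 10.0.0.2 (expiry=86+2=88). clock=86
Final clock = 86
Final cache (unexpired): {a.com,c.com} -> size=2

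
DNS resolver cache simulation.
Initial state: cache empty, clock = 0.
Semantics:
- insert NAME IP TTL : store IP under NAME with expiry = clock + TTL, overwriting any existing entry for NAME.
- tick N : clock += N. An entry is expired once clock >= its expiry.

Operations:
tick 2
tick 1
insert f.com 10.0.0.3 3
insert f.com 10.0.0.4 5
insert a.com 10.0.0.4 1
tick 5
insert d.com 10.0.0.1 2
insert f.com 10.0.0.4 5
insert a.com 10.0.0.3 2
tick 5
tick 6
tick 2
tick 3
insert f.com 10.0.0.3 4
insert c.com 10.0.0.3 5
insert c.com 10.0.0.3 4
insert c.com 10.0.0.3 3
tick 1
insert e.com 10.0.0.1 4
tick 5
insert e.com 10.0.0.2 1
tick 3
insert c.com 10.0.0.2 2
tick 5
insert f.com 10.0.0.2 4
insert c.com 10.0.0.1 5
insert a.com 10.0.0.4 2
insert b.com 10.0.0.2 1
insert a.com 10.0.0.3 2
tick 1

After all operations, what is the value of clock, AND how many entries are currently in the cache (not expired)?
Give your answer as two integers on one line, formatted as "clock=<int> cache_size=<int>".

Op 1: tick 2 -> clock=2.
Op 2: tick 1 -> clock=3.
Op 3: insert f.com -> 10.0.0.3 (expiry=3+3=6). clock=3
Op 4: insert f.com -> 10.0.0.4 (expiry=3+5=8). clock=3
Op 5: insert a.com -> 10.0.0.4 (expiry=3+1=4). clock=3
Op 6: tick 5 -> clock=8. purged={a.com,f.com}
Op 7: insert d.com -> 10.0.0.1 (expiry=8+2=10). clock=8
Op 8: insert f.com -> 10.0.0.4 (expiry=8+5=13). clock=8
Op 9: insert a.com -> 10.0.0.3 (expiry=8+2=10). clock=8
Op 10: tick 5 -> clock=13. purged={a.com,d.com,f.com}
Op 11: tick 6 -> clock=19.
Op 12: tick 2 -> clock=21.
Op 13: tick 3 -> clock=24.
Op 14: insert f.com -> 10.0.0.3 (expiry=24+4=28). clock=24
Op 15: insert c.com -> 10.0.0.3 (expiry=24+5=29). clock=24
Op 16: insert c.com -> 10.0.0.3 (expiry=24+4=28). clock=24
Op 17: insert c.com -> 10.0.0.3 (expiry=24+3=27). clock=24
Op 18: tick 1 -> clock=25.
Op 19: insert e.com -> 10.0.0.1 (expiry=25+4=29). clock=25
Op 20: tick 5 -> clock=30. purged={c.com,e.com,f.com}
Op 21: insert e.com -> 10.0.0.2 (expiry=30+1=31). clock=30
Op 22: tick 3 -> clock=33. purged={e.com}
Op 23: insert c.com -> 10.0.0.2 (expiry=33+2=35). clock=33
Op 24: tick 5 -> clock=38. purged={c.com}
Op 25: insert f.com -> 10.0.0.2 (expiry=38+4=42). clock=38
Op 26: insert c.com -> 10.0.0.1 (expiry=38+5=43). clock=38
Op 27: insert a.com -> 10.0.0.4 (expiry=38+2=40). clock=38
Op 28: insert b.com -> 10.0.0.2 (expiry=38+1=39). clock=38
Op 29: insert a.com -> 10.0.0.3 (expiry=38+2=40). clock=38
Op 30: tick 1 -> clock=39. purged={b.com}
Final clock = 39
Final cache (unexpired): {a.com,c.com,f.com} -> size=3

Answer: clock=39 cache_size=3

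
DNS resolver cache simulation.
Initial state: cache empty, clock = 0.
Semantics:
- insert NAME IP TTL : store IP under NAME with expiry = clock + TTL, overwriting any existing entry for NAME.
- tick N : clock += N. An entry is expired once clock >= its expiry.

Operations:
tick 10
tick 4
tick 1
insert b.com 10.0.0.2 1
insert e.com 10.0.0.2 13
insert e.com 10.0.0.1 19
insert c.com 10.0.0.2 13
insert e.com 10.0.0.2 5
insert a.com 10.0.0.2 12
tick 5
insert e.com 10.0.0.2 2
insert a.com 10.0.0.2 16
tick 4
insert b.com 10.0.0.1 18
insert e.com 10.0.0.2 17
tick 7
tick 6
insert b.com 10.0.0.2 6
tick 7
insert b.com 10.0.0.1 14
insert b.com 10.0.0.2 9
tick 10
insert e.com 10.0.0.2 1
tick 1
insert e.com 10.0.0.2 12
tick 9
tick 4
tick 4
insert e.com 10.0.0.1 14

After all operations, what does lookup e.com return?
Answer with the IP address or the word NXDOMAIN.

Op 1: tick 10 -> clock=10.
Op 2: tick 4 -> clock=14.
Op 3: tick 1 -> clock=15.
Op 4: insert b.com -> 10.0.0.2 (expiry=15+1=16). clock=15
Op 5: insert e.com -> 10.0.0.2 (expiry=15+13=28). clock=15
Op 6: insert e.com -> 10.0.0.1 (expiry=15+19=34). clock=15
Op 7: insert c.com -> 10.0.0.2 (expiry=15+13=28). clock=15
Op 8: insert e.com -> 10.0.0.2 (expiry=15+5=20). clock=15
Op 9: insert a.com -> 10.0.0.2 (expiry=15+12=27). clock=15
Op 10: tick 5 -> clock=20. purged={b.com,e.com}
Op 11: insert e.com -> 10.0.0.2 (expiry=20+2=22). clock=20
Op 12: insert a.com -> 10.0.0.2 (expiry=20+16=36). clock=20
Op 13: tick 4 -> clock=24. purged={e.com}
Op 14: insert b.com -> 10.0.0.1 (expiry=24+18=42). clock=24
Op 15: insert e.com -> 10.0.0.2 (expiry=24+17=41). clock=24
Op 16: tick 7 -> clock=31. purged={c.com}
Op 17: tick 6 -> clock=37. purged={a.com}
Op 18: insert b.com -> 10.0.0.2 (expiry=37+6=43). clock=37
Op 19: tick 7 -> clock=44. purged={b.com,e.com}
Op 20: insert b.com -> 10.0.0.1 (expiry=44+14=58). clock=44
Op 21: insert b.com -> 10.0.0.2 (expiry=44+9=53). clock=44
Op 22: tick 10 -> clock=54. purged={b.com}
Op 23: insert e.com -> 10.0.0.2 (expiry=54+1=55). clock=54
Op 24: tick 1 -> clock=55. purged={e.com}
Op 25: insert e.com -> 10.0.0.2 (expiry=55+12=67). clock=55
Op 26: tick 9 -> clock=64.
Op 27: tick 4 -> clock=68. purged={e.com}
Op 28: tick 4 -> clock=72.
Op 29: insert e.com -> 10.0.0.1 (expiry=72+14=86). clock=72
lookup e.com: present, ip=10.0.0.1 expiry=86 > clock=72

Answer: 10.0.0.1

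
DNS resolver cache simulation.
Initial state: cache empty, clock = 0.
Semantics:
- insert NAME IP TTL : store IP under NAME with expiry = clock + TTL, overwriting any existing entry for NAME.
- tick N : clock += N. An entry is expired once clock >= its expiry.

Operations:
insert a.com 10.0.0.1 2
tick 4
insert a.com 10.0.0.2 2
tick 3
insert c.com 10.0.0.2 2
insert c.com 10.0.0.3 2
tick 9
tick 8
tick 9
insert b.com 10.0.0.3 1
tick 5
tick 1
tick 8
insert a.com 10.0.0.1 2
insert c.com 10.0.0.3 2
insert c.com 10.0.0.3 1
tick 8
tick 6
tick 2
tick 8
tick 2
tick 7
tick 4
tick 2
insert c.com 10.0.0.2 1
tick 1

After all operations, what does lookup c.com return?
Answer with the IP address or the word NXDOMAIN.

Op 1: insert a.com -> 10.0.0.1 (expiry=0+2=2). clock=0
Op 2: tick 4 -> clock=4. purged={a.com}
Op 3: insert a.com -> 10.0.0.2 (expiry=4+2=6). clock=4
Op 4: tick 3 -> clock=7. purged={a.com}
Op 5: insert c.com -> 10.0.0.2 (expiry=7+2=9). clock=7
Op 6: insert c.com -> 10.0.0.3 (expiry=7+2=9). clock=7
Op 7: tick 9 -> clock=16. purged={c.com}
Op 8: tick 8 -> clock=24.
Op 9: tick 9 -> clock=33.
Op 10: insert b.com -> 10.0.0.3 (expiry=33+1=34). clock=33
Op 11: tick 5 -> clock=38. purged={b.com}
Op 12: tick 1 -> clock=39.
Op 13: tick 8 -> clock=47.
Op 14: insert a.com -> 10.0.0.1 (expiry=47+2=49). clock=47
Op 15: insert c.com -> 10.0.0.3 (expiry=47+2=49). clock=47
Op 16: insert c.com -> 10.0.0.3 (expiry=47+1=48). clock=47
Op 17: tick 8 -> clock=55. purged={a.com,c.com}
Op 18: tick 6 -> clock=61.
Op 19: tick 2 -> clock=63.
Op 20: tick 8 -> clock=71.
Op 21: tick 2 -> clock=73.
Op 22: tick 7 -> clock=80.
Op 23: tick 4 -> clock=84.
Op 24: tick 2 -> clock=86.
Op 25: insert c.com -> 10.0.0.2 (expiry=86+1=87). clock=86
Op 26: tick 1 -> clock=87. purged={c.com}
lookup c.com: not in cache (expired or never inserted)

Answer: NXDOMAIN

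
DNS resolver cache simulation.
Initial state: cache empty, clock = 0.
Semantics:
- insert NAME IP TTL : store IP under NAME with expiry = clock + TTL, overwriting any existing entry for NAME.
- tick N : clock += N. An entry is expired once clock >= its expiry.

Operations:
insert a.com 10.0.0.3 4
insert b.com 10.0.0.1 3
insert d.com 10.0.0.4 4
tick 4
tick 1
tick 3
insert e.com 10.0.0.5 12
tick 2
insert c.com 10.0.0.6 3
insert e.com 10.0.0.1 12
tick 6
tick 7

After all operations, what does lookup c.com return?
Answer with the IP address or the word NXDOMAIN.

Op 1: insert a.com -> 10.0.0.3 (expiry=0+4=4). clock=0
Op 2: insert b.com -> 10.0.0.1 (expiry=0+3=3). clock=0
Op 3: insert d.com -> 10.0.0.4 (expiry=0+4=4). clock=0
Op 4: tick 4 -> clock=4. purged={a.com,b.com,d.com}
Op 5: tick 1 -> clock=5.
Op 6: tick 3 -> clock=8.
Op 7: insert e.com -> 10.0.0.5 (expiry=8+12=20). clock=8
Op 8: tick 2 -> clock=10.
Op 9: insert c.com -> 10.0.0.6 (expiry=10+3=13). clock=10
Op 10: insert e.com -> 10.0.0.1 (expiry=10+12=22). clock=10
Op 11: tick 6 -> clock=16. purged={c.com}
Op 12: tick 7 -> clock=23. purged={e.com}
lookup c.com: not in cache (expired or never inserted)

Answer: NXDOMAIN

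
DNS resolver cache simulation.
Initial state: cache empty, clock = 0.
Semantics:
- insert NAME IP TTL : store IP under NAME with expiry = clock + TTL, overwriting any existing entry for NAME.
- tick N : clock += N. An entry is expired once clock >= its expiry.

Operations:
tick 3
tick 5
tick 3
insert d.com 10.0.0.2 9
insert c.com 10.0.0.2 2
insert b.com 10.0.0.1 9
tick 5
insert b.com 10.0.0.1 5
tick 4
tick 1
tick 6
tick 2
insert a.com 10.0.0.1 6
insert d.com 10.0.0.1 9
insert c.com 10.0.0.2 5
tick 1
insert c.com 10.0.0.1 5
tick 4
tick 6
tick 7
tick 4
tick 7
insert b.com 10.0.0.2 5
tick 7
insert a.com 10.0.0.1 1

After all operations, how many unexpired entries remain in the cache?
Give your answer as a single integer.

Answer: 1

Derivation:
Op 1: tick 3 -> clock=3.
Op 2: tick 5 -> clock=8.
Op 3: tick 3 -> clock=11.
Op 4: insert d.com -> 10.0.0.2 (expiry=11+9=20). clock=11
Op 5: insert c.com -> 10.0.0.2 (expiry=11+2=13). clock=11
Op 6: insert b.com -> 10.0.0.1 (expiry=11+9=20). clock=11
Op 7: tick 5 -> clock=16. purged={c.com}
Op 8: insert b.com -> 10.0.0.1 (expiry=16+5=21). clock=16
Op 9: tick 4 -> clock=20. purged={d.com}
Op 10: tick 1 -> clock=21. purged={b.com}
Op 11: tick 6 -> clock=27.
Op 12: tick 2 -> clock=29.
Op 13: insert a.com -> 10.0.0.1 (expiry=29+6=35). clock=29
Op 14: insert d.com -> 10.0.0.1 (expiry=29+9=38). clock=29
Op 15: insert c.com -> 10.0.0.2 (expiry=29+5=34). clock=29
Op 16: tick 1 -> clock=30.
Op 17: insert c.com -> 10.0.0.1 (expiry=30+5=35). clock=30
Op 18: tick 4 -> clock=34.
Op 19: tick 6 -> clock=40. purged={a.com,c.com,d.com}
Op 20: tick 7 -> clock=47.
Op 21: tick 4 -> clock=51.
Op 22: tick 7 -> clock=58.
Op 23: insert b.com -> 10.0.0.2 (expiry=58+5=63). clock=58
Op 24: tick 7 -> clock=65. purged={b.com}
Op 25: insert a.com -> 10.0.0.1 (expiry=65+1=66). clock=65
Final cache (unexpired): {a.com} -> size=1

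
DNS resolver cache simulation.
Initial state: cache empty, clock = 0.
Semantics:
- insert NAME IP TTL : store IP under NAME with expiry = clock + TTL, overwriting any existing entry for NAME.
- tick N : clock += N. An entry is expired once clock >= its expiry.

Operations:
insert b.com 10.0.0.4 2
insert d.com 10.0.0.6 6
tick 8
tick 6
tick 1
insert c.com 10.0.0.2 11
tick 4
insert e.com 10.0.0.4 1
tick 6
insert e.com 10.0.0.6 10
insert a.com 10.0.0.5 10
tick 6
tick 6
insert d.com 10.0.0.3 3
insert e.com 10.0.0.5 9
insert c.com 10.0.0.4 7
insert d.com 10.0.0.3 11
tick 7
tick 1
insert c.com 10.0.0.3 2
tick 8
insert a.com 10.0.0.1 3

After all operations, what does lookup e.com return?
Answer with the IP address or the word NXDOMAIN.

Op 1: insert b.com -> 10.0.0.4 (expiry=0+2=2). clock=0
Op 2: insert d.com -> 10.0.0.6 (expiry=0+6=6). clock=0
Op 3: tick 8 -> clock=8. purged={b.com,d.com}
Op 4: tick 6 -> clock=14.
Op 5: tick 1 -> clock=15.
Op 6: insert c.com -> 10.0.0.2 (expiry=15+11=26). clock=15
Op 7: tick 4 -> clock=19.
Op 8: insert e.com -> 10.0.0.4 (expiry=19+1=20). clock=19
Op 9: tick 6 -> clock=25. purged={e.com}
Op 10: insert e.com -> 10.0.0.6 (expiry=25+10=35). clock=25
Op 11: insert a.com -> 10.0.0.5 (expiry=25+10=35). clock=25
Op 12: tick 6 -> clock=31. purged={c.com}
Op 13: tick 6 -> clock=37. purged={a.com,e.com}
Op 14: insert d.com -> 10.0.0.3 (expiry=37+3=40). clock=37
Op 15: insert e.com -> 10.0.0.5 (expiry=37+9=46). clock=37
Op 16: insert c.com -> 10.0.0.4 (expiry=37+7=44). clock=37
Op 17: insert d.com -> 10.0.0.3 (expiry=37+11=48). clock=37
Op 18: tick 7 -> clock=44. purged={c.com}
Op 19: tick 1 -> clock=45.
Op 20: insert c.com -> 10.0.0.3 (expiry=45+2=47). clock=45
Op 21: tick 8 -> clock=53. purged={c.com,d.com,e.com}
Op 22: insert a.com -> 10.0.0.1 (expiry=53+3=56). clock=53
lookup e.com: not in cache (expired or never inserted)

Answer: NXDOMAIN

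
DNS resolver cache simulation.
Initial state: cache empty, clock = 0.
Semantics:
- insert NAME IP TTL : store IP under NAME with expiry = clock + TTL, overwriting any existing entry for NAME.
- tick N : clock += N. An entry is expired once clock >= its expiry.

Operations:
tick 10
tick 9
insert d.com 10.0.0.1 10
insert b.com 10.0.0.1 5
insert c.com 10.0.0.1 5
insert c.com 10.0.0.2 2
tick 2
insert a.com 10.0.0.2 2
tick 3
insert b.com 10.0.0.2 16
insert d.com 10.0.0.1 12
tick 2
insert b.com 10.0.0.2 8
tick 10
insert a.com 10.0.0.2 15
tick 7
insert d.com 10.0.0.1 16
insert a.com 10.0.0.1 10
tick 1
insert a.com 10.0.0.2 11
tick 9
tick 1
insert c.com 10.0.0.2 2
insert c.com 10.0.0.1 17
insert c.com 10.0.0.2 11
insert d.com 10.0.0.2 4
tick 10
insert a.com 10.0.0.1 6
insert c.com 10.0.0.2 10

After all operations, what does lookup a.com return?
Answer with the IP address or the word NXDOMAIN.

Answer: 10.0.0.1

Derivation:
Op 1: tick 10 -> clock=10.
Op 2: tick 9 -> clock=19.
Op 3: insert d.com -> 10.0.0.1 (expiry=19+10=29). clock=19
Op 4: insert b.com -> 10.0.0.1 (expiry=19+5=24). clock=19
Op 5: insert c.com -> 10.0.0.1 (expiry=19+5=24). clock=19
Op 6: insert c.com -> 10.0.0.2 (expiry=19+2=21). clock=19
Op 7: tick 2 -> clock=21. purged={c.com}
Op 8: insert a.com -> 10.0.0.2 (expiry=21+2=23). clock=21
Op 9: tick 3 -> clock=24. purged={a.com,b.com}
Op 10: insert b.com -> 10.0.0.2 (expiry=24+16=40). clock=24
Op 11: insert d.com -> 10.0.0.1 (expiry=24+12=36). clock=24
Op 12: tick 2 -> clock=26.
Op 13: insert b.com -> 10.0.0.2 (expiry=26+8=34). clock=26
Op 14: tick 10 -> clock=36. purged={b.com,d.com}
Op 15: insert a.com -> 10.0.0.2 (expiry=36+15=51). clock=36
Op 16: tick 7 -> clock=43.
Op 17: insert d.com -> 10.0.0.1 (expiry=43+16=59). clock=43
Op 18: insert a.com -> 10.0.0.1 (expiry=43+10=53). clock=43
Op 19: tick 1 -> clock=44.
Op 20: insert a.com -> 10.0.0.2 (expiry=44+11=55). clock=44
Op 21: tick 9 -> clock=53.
Op 22: tick 1 -> clock=54.
Op 23: insert c.com -> 10.0.0.2 (expiry=54+2=56). clock=54
Op 24: insert c.com -> 10.0.0.1 (expiry=54+17=71). clock=54
Op 25: insert c.com -> 10.0.0.2 (expiry=54+11=65). clock=54
Op 26: insert d.com -> 10.0.0.2 (expiry=54+4=58). clock=54
Op 27: tick 10 -> clock=64. purged={a.com,d.com}
Op 28: insert a.com -> 10.0.0.1 (expiry=64+6=70). clock=64
Op 29: insert c.com -> 10.0.0.2 (expiry=64+10=74). clock=64
lookup a.com: present, ip=10.0.0.1 expiry=70 > clock=64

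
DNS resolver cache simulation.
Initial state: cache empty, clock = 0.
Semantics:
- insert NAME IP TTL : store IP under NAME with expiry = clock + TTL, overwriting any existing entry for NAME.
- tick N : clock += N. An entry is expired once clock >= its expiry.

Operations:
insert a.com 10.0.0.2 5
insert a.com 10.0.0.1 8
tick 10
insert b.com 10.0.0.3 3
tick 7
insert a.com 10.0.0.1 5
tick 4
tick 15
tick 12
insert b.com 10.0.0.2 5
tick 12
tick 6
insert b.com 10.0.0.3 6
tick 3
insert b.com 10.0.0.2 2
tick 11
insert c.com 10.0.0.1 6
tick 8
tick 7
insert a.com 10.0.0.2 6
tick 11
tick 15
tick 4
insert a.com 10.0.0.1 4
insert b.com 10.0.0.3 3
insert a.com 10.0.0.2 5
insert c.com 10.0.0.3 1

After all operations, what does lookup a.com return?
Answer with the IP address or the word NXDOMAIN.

Answer: 10.0.0.2

Derivation:
Op 1: insert a.com -> 10.0.0.2 (expiry=0+5=5). clock=0
Op 2: insert a.com -> 10.0.0.1 (expiry=0+8=8). clock=0
Op 3: tick 10 -> clock=10. purged={a.com}
Op 4: insert b.com -> 10.0.0.3 (expiry=10+3=13). clock=10
Op 5: tick 7 -> clock=17. purged={b.com}
Op 6: insert a.com -> 10.0.0.1 (expiry=17+5=22). clock=17
Op 7: tick 4 -> clock=21.
Op 8: tick 15 -> clock=36. purged={a.com}
Op 9: tick 12 -> clock=48.
Op 10: insert b.com -> 10.0.0.2 (expiry=48+5=53). clock=48
Op 11: tick 12 -> clock=60. purged={b.com}
Op 12: tick 6 -> clock=66.
Op 13: insert b.com -> 10.0.0.3 (expiry=66+6=72). clock=66
Op 14: tick 3 -> clock=69.
Op 15: insert b.com -> 10.0.0.2 (expiry=69+2=71). clock=69
Op 16: tick 11 -> clock=80. purged={b.com}
Op 17: insert c.com -> 10.0.0.1 (expiry=80+6=86). clock=80
Op 18: tick 8 -> clock=88. purged={c.com}
Op 19: tick 7 -> clock=95.
Op 20: insert a.com -> 10.0.0.2 (expiry=95+6=101). clock=95
Op 21: tick 11 -> clock=106. purged={a.com}
Op 22: tick 15 -> clock=121.
Op 23: tick 4 -> clock=125.
Op 24: insert a.com -> 10.0.0.1 (expiry=125+4=129). clock=125
Op 25: insert b.com -> 10.0.0.3 (expiry=125+3=128). clock=125
Op 26: insert a.com -> 10.0.0.2 (expiry=125+5=130). clock=125
Op 27: insert c.com -> 10.0.0.3 (expiry=125+1=126). clock=125
lookup a.com: present, ip=10.0.0.2 expiry=130 > clock=125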